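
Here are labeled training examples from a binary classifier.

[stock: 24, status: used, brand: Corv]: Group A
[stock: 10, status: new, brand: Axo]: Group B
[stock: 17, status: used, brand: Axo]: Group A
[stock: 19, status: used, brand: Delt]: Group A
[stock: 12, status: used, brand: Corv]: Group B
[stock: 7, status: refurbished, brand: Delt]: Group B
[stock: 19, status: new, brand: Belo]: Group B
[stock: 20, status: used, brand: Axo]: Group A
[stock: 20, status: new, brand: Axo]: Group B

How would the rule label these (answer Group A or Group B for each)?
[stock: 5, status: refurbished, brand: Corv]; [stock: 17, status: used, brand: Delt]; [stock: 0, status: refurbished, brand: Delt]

Group B, Group A, Group B

The pattern is that an item is 'Group A' exactly when: status is used AND stock ≥ 17.
[stock: 5, status: refurbished, brand: Corv]: Group B (status is refurbished, stock = 5). [stock: 17, status: used, brand: Delt]: Group A (status is used, stock = 17). [stock: 0, status: refurbished, brand: Delt]: Group B (status is refurbished, stock = 0).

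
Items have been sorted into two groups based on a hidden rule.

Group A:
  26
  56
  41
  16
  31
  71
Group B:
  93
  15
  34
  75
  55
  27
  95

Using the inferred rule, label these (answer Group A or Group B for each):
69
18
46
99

Every 'Group A' example satisfies: ≡ 1 (mod 5). None of the 'Group B' examples do.
69 → 69 mod 5 = 4 → Group B.
18 → 18 mod 5 = 3 → Group B.
46 → 46 mod 5 = 1 → Group A.
99 → 99 mod 5 = 4 → Group B.

Group B, Group B, Group A, Group B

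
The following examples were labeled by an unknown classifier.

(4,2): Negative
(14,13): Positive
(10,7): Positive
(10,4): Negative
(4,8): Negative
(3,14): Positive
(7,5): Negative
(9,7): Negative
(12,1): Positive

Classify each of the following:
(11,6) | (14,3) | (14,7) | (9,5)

Positive, Positive, Positive, Negative

The distinguishing property — sum is odd — holds for all the 'Positive' cases and none of the 'Negative' cases.
(11,6) — 11+6 = 17, hence Positive. (14,3) — 14+3 = 17, hence Positive. (14,7) — 14+7 = 21, hence Positive. (9,5) — 9+5 = 14, hence Negative.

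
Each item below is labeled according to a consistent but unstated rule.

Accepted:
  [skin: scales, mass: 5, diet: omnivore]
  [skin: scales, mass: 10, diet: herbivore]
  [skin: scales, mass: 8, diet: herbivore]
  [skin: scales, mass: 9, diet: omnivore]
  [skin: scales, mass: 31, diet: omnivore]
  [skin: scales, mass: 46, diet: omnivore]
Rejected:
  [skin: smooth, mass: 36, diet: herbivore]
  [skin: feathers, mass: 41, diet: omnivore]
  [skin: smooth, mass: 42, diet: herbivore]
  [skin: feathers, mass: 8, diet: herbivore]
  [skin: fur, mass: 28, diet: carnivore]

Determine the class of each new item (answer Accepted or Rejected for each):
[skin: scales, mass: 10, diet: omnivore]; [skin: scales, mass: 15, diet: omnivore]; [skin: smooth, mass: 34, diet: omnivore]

Accepted, Accepted, Rejected

Checking candidate rules against both groups, what survives is: skin is scales.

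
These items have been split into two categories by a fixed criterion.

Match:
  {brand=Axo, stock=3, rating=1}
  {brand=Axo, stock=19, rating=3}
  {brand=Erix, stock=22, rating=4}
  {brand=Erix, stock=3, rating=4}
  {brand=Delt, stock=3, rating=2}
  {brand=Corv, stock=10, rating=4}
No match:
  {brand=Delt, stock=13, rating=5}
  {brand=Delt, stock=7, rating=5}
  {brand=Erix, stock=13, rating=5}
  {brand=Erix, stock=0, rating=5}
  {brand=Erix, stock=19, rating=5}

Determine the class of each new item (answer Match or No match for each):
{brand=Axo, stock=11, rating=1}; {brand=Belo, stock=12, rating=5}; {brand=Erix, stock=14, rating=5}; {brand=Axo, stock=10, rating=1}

Match, No match, No match, Match

A rule that fits every label: rating ≤ 4 — true of each 'Match' example, false of each 'No match' one.
{brand=Axo, stock=11, rating=1} — rating = 1, hence Match.
{brand=Belo, stock=12, rating=5} — rating = 5, hence No match.
{brand=Erix, stock=14, rating=5} — rating = 5, hence No match.
{brand=Axo, stock=10, rating=1} — rating = 1, hence Match.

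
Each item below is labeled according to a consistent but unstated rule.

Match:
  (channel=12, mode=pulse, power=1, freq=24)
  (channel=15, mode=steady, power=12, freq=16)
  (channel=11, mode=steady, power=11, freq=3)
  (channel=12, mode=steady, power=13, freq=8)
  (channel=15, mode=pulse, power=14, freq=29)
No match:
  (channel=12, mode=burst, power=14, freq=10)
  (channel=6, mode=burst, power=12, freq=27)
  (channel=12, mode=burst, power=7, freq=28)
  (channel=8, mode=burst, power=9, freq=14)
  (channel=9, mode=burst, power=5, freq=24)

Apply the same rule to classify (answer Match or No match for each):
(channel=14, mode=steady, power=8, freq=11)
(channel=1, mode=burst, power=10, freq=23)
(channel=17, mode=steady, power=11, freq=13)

Match, No match, Match

The distinguishing property — mode is not burst — holds for all the 'Match' cases and none of the 'No match' cases.
(channel=14, mode=steady, power=8, freq=11): mode is steady — has this property, so Match.
(channel=1, mode=burst, power=10, freq=23): mode is burst — fails this test, so No match.
(channel=17, mode=steady, power=11, freq=13): mode is steady — has this property, so Match.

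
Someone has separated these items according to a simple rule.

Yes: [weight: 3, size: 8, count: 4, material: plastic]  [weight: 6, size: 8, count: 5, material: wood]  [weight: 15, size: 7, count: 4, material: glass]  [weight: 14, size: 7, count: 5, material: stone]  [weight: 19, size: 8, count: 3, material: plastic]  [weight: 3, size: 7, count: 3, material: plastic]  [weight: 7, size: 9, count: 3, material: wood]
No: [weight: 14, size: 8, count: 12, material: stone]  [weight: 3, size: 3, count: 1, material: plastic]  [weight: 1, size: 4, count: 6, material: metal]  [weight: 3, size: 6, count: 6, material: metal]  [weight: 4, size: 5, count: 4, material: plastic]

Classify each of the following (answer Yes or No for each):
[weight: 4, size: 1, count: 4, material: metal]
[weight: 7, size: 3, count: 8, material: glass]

No, No

The classifier is using: count ≤ 5 AND size ≥ 6.
[weight: 4, size: 1, count: 4, material: metal]: count = 4, size = 1, lacks this property → No. [weight: 7, size: 3, count: 8, material: glass]: count = 8, size = 3, lacks this property → No.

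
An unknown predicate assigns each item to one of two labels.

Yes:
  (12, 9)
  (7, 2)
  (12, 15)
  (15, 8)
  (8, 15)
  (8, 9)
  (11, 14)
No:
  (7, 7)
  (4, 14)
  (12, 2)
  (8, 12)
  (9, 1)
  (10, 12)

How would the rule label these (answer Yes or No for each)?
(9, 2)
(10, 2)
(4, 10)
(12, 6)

The rule appears to be: sum is odd.
(9, 2): Yes (9+2 = 11). (10, 2): No (10+2 = 12). (4, 10): No (4+10 = 14). (12, 6): No (12+6 = 18).

Yes, No, No, No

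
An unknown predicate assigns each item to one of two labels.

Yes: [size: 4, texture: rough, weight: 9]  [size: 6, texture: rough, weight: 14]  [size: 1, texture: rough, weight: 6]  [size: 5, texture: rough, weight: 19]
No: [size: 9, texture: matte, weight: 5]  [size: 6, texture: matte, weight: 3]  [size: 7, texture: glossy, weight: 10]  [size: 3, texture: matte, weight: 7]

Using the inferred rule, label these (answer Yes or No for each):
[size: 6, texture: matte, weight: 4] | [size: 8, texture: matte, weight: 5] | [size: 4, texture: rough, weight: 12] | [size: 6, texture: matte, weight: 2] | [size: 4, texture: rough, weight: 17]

No, No, Yes, No, Yes

One predicate separates the groups cleanly: texture is rough.
[size: 6, texture: matte, weight: 4]: texture is matte, does not pass → No.
[size: 8, texture: matte, weight: 5]: texture is matte, does not pass → No.
[size: 4, texture: rough, weight: 12]: texture is rough, has this property → Yes.
[size: 6, texture: matte, weight: 2]: texture is matte, does not pass → No.
[size: 4, texture: rough, weight: 17]: texture is rough, has this property → Yes.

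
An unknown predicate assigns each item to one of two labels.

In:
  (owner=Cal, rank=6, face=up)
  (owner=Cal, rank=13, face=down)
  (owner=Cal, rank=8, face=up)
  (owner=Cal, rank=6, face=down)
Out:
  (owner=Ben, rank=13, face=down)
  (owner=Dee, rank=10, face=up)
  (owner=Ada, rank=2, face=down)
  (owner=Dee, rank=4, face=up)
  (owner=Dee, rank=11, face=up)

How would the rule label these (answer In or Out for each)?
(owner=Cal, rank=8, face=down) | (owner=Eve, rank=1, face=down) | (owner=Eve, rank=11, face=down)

A rule that fits every label: owner is Cal — true of each 'In' example, false of each 'Out' one.
In: (owner=Cal, rank=8, face=down), since owner is Cal.
Out: (owner=Eve, rank=1, face=down), since owner is Eve.
Out: (owner=Eve, rank=11, face=down), since owner is Eve.

In, Out, Out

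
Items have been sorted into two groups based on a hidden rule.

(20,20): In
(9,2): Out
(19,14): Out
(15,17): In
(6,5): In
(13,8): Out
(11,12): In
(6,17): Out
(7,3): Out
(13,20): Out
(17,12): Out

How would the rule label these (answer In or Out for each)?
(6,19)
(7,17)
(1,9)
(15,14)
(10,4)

The pattern is that an item is 'In' exactly when: |first − second| ≤ 2.
Out: (6,19), since |6−19| = 13.
Out: (7,17), since |7−17| = 10.
Out: (1,9), since |1−9| = 8.
In: (15,14), since |15−14| = 1.
Out: (10,4), since |10−4| = 6.

Out, Out, Out, In, Out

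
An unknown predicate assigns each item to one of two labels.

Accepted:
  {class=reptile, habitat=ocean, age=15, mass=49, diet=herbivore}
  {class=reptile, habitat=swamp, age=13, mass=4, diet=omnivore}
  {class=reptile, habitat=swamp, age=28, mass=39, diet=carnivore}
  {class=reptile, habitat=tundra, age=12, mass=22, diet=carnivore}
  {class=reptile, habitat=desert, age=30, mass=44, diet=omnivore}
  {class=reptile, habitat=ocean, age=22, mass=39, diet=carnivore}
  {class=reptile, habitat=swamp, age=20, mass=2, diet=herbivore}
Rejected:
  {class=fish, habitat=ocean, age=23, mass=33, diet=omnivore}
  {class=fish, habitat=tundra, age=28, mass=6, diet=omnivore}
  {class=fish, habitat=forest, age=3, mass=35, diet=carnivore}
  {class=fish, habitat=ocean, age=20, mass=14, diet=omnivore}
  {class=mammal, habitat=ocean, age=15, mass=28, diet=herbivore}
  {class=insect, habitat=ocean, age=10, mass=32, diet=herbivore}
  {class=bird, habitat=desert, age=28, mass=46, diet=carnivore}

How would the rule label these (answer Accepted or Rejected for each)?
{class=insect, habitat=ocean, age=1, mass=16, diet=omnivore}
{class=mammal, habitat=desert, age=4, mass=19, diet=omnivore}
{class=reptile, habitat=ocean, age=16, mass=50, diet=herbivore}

Every 'Accepted' example satisfies: class is reptile. None of the 'Rejected' examples do.
{class=insect, habitat=ocean, age=1, mass=16, diet=omnivore} → class is insect → Rejected.
{class=mammal, habitat=desert, age=4, mass=19, diet=omnivore} → class is mammal → Rejected.
{class=reptile, habitat=ocean, age=16, mass=50, diet=herbivore} → class is reptile → Accepted.

Rejected, Rejected, Accepted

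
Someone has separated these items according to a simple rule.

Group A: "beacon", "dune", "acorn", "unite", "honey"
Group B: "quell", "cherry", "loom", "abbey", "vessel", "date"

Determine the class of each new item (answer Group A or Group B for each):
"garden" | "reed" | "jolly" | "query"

Group A, Group B, Group B, Group B

Checking candidate rules against both groups, what survives is: contains 'n'.
"garden" → has 'n' → Group A.
"reed" → no 'n' → Group B.
"jolly" → no 'n' → Group B.
"query" → no 'n' → Group B.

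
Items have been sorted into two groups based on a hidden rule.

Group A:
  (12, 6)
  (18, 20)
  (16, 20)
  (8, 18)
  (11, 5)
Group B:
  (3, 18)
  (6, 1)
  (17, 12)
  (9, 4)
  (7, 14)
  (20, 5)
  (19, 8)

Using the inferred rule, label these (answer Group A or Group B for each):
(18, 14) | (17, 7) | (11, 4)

One predicate separates the groups cleanly: sum is even.
(18, 14): Group A (18+14 = 32). (17, 7): Group A (17+7 = 24). (11, 4): Group B (11+4 = 15).

Group A, Group A, Group B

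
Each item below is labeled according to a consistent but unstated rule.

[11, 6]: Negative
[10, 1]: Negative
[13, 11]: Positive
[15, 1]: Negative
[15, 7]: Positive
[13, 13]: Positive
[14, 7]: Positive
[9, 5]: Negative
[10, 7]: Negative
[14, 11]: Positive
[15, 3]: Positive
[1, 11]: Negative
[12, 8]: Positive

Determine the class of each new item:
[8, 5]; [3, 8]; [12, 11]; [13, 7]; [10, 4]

Negative, Negative, Positive, Positive, Negative

The common property of the 'Positive' items is: sum ≥ 18. No 'Negative' item has it.
[8, 5]: 8+5 = 13, lacks this property → Negative. [3, 8]: 3+8 = 11, lacks this property → Negative. [12, 11]: 12+11 = 23, has this property → Positive. [13, 7]: 13+7 = 20, has this property → Positive. [10, 4]: 10+4 = 14, lacks this property → Negative.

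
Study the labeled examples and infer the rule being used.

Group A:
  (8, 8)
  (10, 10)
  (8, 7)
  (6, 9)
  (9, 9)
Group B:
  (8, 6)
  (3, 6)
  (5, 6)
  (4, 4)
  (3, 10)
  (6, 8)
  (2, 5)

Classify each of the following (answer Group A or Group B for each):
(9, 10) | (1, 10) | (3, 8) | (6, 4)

A rule that fits every label: sum ≥ 15 — true of each 'Group A' example, false of each 'Group B' one.
(9, 10): Group A (9+10 = 19). (1, 10): Group B (1+10 = 11). (3, 8): Group B (3+8 = 11). (6, 4): Group B (6+4 = 10).

Group A, Group B, Group B, Group B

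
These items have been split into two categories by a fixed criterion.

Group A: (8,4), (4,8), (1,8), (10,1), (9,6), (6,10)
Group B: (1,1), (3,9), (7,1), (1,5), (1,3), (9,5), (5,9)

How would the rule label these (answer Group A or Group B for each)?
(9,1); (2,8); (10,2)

Group B, Group A, Group A

A rule that fits every label: product is even — true of each 'Group A' example, false of each 'Group B' one.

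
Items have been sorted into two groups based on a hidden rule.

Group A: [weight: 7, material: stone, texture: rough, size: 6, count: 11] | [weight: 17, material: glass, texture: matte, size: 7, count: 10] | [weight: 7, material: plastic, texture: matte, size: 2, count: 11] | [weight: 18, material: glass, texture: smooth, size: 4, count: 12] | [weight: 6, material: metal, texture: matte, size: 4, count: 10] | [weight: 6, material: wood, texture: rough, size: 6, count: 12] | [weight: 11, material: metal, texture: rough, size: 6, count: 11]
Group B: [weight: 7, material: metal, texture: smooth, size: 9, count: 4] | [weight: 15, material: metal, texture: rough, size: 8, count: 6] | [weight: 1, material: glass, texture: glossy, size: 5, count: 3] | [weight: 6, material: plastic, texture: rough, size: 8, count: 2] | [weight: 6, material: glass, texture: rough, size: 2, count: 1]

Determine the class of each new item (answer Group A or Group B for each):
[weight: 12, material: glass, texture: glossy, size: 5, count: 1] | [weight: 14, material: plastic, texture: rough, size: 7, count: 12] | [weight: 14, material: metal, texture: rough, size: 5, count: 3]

Group B, Group A, Group B

The common property of the 'Group A' items is: count ≥ 10. No 'Group B' item has it.
[weight: 12, material: glass, texture: glossy, size: 5, count: 1] → count = 1 → Group B. [weight: 14, material: plastic, texture: rough, size: 7, count: 12] → count = 12 → Group A. [weight: 14, material: metal, texture: rough, size: 5, count: 3] → count = 3 → Group B.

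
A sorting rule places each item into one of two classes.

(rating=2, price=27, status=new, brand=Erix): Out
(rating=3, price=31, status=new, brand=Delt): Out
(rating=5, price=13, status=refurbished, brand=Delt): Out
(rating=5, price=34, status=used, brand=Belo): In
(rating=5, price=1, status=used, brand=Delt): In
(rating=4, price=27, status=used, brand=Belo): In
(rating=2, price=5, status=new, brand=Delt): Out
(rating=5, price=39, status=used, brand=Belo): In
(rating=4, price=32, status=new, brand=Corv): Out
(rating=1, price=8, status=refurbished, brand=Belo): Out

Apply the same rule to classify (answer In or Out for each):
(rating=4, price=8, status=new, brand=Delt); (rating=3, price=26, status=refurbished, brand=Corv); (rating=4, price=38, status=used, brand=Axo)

One predicate separates the groups cleanly: status is used.
Out: (rating=4, price=8, status=new, brand=Delt), since status is new. Out: (rating=3, price=26, status=refurbished, brand=Corv), since status is refurbished. In: (rating=4, price=38, status=used, brand=Axo), since status is used.

Out, Out, In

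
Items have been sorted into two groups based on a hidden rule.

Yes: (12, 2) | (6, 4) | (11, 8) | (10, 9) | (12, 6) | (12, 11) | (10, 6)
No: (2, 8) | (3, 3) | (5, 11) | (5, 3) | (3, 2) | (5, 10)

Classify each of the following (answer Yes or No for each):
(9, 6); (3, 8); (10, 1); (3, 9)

Yes, No, Yes, No

The classifier is using: first ≥ 6.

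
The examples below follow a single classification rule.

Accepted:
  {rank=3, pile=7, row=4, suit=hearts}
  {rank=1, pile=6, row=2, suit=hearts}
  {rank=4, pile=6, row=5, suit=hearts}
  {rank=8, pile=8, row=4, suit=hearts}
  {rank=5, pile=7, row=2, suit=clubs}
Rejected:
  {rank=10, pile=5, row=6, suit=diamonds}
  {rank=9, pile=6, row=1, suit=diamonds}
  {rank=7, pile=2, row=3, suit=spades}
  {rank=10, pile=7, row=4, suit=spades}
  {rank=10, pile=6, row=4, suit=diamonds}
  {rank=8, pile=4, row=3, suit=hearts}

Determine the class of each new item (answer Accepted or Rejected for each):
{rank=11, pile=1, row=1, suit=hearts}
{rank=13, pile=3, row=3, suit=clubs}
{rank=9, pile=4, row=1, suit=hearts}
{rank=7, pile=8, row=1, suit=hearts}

The simplest hypothesis consistent with all the labels is: pile ≥ 5 AND rank ≤ 8.
{rank=11, pile=1, row=1, suit=hearts} — pile = 1, rank = 11, hence Rejected. {rank=13, pile=3, row=3, suit=clubs} — pile = 3, rank = 13, hence Rejected. {rank=9, pile=4, row=1, suit=hearts} — pile = 4, rank = 9, hence Rejected. {rank=7, pile=8, row=1, suit=hearts} — pile = 8, rank = 7, hence Accepted.

Rejected, Rejected, Rejected, Accepted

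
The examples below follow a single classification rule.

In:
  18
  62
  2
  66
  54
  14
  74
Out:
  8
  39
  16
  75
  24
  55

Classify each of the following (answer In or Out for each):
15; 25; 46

Out, Out, In

Looking at the examples, the only property every 'In' case has and every 'Out' case lacks is: ≡ 2 (mod 4).
15: Out (15 mod 4 = 3).
25: Out (25 mod 4 = 1).
46: In (46 mod 4 = 2).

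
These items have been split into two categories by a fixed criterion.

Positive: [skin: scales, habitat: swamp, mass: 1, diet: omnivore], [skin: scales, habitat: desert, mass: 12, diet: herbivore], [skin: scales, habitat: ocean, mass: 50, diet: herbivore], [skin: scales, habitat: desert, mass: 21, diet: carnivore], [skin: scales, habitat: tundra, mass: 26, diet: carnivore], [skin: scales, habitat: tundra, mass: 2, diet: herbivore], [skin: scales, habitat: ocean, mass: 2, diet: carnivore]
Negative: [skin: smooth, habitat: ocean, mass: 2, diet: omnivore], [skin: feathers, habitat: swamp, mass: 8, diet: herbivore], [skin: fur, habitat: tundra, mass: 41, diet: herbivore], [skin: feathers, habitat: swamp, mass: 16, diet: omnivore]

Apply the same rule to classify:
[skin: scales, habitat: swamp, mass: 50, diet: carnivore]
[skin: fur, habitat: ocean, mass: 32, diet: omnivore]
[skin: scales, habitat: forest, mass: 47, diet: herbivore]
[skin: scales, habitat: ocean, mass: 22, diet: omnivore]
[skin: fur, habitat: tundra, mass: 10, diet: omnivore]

Positive, Negative, Positive, Positive, Negative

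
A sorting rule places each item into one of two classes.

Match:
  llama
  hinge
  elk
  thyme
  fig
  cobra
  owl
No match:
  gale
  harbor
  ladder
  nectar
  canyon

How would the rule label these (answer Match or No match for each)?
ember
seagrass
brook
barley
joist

Match, No match, Match, No match, Match

Looking at the examples, the only property every 'Match' case has and every 'No match' case lacks is: odd length.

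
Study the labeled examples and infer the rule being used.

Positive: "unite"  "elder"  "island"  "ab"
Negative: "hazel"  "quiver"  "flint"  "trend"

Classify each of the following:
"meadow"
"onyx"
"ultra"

Negative, Positive, Positive

The simplest hypothesis consistent with all the labels is: starts with a vowel.
"meadow" → starts with 'm' → Negative.
"onyx" → starts with 'o' → Positive.
"ultra" → starts with 'u' → Positive.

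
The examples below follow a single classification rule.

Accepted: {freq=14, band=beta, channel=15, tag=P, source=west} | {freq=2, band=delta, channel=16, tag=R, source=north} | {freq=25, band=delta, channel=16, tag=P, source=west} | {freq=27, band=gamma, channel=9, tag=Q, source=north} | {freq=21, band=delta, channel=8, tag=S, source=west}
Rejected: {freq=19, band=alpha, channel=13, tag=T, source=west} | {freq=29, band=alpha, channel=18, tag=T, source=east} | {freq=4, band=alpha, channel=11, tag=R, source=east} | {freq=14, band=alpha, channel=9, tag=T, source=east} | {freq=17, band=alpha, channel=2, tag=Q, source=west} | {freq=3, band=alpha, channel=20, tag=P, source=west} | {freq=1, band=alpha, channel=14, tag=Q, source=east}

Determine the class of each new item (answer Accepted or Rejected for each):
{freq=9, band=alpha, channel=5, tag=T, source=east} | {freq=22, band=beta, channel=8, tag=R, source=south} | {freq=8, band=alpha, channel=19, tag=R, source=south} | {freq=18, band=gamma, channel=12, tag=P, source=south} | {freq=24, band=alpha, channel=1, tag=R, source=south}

Rejected, Accepted, Rejected, Accepted, Rejected

All 'Accepted' examples share one property — band is not alpha — and every 'Rejected' example lacks it.
{freq=9, band=alpha, channel=5, tag=T, source=east}: band is alpha, does not fit → Rejected. {freq=22, band=beta, channel=8, tag=R, source=south}: band is beta, passes → Accepted. {freq=8, band=alpha, channel=19, tag=R, source=south}: band is alpha, does not fit → Rejected. {freq=18, band=gamma, channel=12, tag=P, source=south}: band is gamma, passes → Accepted. {freq=24, band=alpha, channel=1, tag=R, source=south}: band is alpha, does not fit → Rejected.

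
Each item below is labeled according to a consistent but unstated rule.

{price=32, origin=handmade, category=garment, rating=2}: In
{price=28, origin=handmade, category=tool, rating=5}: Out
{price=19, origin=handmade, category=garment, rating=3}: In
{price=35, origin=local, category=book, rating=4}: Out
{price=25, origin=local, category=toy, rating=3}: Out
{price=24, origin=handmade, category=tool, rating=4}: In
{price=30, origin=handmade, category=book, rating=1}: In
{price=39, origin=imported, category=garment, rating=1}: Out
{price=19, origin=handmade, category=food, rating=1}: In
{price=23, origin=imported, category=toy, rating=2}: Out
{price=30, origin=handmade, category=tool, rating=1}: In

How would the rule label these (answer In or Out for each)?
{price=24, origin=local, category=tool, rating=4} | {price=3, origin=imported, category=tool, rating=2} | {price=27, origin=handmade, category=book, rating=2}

A rule that fits every label: origin is handmade AND rating ≤ 4 — true of each 'In' example, false of each 'Out' one.
Out: {price=24, origin=local, category=tool, rating=4}, since origin is local, rating = 4.
Out: {price=3, origin=imported, category=tool, rating=2}, since origin is imported, rating = 2.
In: {price=27, origin=handmade, category=book, rating=2}, since origin is handmade, rating = 2.

Out, Out, In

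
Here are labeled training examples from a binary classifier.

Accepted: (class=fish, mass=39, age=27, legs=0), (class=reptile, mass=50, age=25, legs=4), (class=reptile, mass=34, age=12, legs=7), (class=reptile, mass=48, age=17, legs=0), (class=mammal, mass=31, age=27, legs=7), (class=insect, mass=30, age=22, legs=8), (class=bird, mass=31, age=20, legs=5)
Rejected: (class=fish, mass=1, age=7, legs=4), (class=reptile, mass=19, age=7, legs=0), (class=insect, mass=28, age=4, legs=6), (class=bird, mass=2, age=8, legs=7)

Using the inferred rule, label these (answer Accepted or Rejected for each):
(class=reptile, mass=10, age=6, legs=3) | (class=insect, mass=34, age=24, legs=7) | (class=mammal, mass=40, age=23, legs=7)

Rejected, Accepted, Accepted

The pattern is that an item is 'Accepted' exactly when: age ≥ 12.
(class=reptile, mass=10, age=6, legs=3) → age = 6 → Rejected. (class=insect, mass=34, age=24, legs=7) → age = 24 → Accepted. (class=mammal, mass=40, age=23, legs=7) → age = 23 → Accepted.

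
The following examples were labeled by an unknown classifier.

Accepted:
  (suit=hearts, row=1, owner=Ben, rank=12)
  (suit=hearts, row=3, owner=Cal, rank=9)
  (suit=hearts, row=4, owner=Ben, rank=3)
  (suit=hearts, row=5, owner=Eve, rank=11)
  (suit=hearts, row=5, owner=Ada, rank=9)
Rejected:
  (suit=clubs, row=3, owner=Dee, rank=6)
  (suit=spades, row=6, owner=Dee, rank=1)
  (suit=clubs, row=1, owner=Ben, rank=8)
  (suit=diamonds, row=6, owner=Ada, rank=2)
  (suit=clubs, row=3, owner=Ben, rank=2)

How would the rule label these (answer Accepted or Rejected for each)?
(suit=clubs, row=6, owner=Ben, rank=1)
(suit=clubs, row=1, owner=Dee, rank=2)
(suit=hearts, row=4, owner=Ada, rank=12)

Every 'Accepted' example satisfies: suit is hearts. None of the 'Rejected' examples do.
(suit=clubs, row=6, owner=Ben, rank=1): suit is clubs — doesn't match, so Rejected.
(suit=clubs, row=1, owner=Dee, rank=2): suit is clubs — doesn't match, so Rejected.
(suit=hearts, row=4, owner=Ada, rank=12): suit is hearts — passes, so Accepted.

Rejected, Rejected, Accepted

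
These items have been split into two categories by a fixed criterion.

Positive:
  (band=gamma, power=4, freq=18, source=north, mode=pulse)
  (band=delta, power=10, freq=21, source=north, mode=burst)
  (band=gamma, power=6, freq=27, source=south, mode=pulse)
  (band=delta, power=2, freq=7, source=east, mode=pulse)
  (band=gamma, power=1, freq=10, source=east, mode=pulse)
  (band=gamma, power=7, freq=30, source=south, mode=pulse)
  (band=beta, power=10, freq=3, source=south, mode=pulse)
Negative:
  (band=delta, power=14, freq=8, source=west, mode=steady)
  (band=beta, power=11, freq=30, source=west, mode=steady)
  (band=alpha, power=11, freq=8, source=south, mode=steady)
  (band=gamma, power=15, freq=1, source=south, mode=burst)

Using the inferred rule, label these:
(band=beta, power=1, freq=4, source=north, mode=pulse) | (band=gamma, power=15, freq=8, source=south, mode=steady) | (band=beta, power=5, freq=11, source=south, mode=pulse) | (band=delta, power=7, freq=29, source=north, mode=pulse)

Positive, Negative, Positive, Positive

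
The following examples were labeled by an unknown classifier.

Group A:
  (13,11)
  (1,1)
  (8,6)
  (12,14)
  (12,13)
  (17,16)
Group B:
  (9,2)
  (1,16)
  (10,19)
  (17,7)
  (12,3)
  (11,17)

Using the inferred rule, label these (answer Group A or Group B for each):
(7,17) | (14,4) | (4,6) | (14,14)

Group B, Group B, Group A, Group A

One predicate separates the groups cleanly: |first − second| ≤ 2.
Group B: (7,17), since |7−17| = 10. Group B: (14,4), since |14−4| = 10. Group A: (4,6), since |4−6| = 2. Group A: (14,14), since |14−14| = 0.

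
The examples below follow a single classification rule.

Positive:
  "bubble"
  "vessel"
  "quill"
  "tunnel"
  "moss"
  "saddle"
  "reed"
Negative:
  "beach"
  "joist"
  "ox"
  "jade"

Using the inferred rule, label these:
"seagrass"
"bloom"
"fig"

Positive, Positive, Negative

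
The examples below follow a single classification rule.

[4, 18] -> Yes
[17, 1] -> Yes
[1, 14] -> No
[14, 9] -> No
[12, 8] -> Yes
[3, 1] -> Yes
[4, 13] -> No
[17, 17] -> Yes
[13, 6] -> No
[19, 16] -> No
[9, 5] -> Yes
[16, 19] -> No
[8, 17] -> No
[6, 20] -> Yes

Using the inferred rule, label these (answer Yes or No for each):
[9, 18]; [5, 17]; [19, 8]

No, Yes, No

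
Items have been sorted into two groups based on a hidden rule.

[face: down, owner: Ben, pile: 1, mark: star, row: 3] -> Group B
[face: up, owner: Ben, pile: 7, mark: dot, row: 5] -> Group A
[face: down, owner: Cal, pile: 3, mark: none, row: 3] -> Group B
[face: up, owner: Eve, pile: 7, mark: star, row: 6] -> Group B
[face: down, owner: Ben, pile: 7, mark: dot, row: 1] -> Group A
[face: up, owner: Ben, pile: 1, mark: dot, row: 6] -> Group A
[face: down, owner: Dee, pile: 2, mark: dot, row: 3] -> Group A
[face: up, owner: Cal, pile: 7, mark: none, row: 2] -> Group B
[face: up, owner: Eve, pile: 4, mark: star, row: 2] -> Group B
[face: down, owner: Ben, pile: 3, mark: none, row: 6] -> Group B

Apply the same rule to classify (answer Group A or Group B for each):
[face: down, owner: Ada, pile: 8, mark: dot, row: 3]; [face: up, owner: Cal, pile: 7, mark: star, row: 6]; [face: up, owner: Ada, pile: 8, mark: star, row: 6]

Group A, Group B, Group B

A rule that fits every label: mark is dot — true of each 'Group A' example, false of each 'Group B' one.
[face: down, owner: Ada, pile: 8, mark: dot, row: 3]: mark is dot, qualifies → Group A.
[face: up, owner: Cal, pile: 7, mark: star, row: 6]: mark is star, does not fit → Group B.
[face: up, owner: Ada, pile: 8, mark: star, row: 6]: mark is star, does not fit → Group B.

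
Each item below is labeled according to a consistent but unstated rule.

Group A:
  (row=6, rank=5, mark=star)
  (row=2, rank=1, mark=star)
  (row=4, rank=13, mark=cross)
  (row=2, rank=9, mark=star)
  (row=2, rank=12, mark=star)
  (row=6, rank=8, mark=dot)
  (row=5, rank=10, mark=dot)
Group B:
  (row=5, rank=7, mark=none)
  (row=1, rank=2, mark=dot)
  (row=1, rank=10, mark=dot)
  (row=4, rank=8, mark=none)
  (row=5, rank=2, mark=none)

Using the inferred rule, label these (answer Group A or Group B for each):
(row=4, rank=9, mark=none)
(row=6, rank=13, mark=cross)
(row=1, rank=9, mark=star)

'Group A' ⟺ mark is not none AND row ≥ 2.

Group B, Group A, Group B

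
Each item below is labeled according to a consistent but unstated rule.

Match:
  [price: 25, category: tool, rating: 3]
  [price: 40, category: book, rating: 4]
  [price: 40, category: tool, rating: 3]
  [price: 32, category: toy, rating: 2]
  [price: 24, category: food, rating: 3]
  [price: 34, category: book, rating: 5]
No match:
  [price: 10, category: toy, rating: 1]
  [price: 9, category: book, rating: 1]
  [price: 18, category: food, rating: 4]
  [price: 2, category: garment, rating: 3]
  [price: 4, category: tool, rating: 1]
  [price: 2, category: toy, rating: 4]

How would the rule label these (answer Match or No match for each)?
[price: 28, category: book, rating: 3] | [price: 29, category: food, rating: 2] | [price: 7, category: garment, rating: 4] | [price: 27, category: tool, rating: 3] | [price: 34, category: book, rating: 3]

Match, Match, No match, Match, Match

One predicate separates the groups cleanly: price ≥ 24.
[price: 28, category: book, rating: 3] — price = 28, hence Match. [price: 29, category: food, rating: 2] — price = 29, hence Match. [price: 7, category: garment, rating: 4] — price = 7, hence No match. [price: 27, category: tool, rating: 3] — price = 27, hence Match. [price: 34, category: book, rating: 3] — price = 34, hence Match.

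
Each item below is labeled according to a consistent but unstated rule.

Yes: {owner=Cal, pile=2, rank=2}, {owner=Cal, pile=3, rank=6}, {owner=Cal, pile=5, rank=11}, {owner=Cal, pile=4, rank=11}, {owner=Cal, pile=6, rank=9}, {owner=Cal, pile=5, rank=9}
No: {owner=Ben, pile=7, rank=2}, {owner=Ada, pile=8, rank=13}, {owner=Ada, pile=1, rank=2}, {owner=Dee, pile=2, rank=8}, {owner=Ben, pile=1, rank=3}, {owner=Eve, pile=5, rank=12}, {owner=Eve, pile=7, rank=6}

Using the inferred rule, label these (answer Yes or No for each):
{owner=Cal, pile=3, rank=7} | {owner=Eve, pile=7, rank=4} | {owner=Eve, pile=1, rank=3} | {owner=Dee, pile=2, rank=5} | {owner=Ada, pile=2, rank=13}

One predicate separates the groups cleanly: owner is Cal.
{owner=Cal, pile=3, rank=7}: owner is Cal, satisfies this → Yes.
{owner=Eve, pile=7, rank=4}: owner is Eve, fails the rule → No.
{owner=Eve, pile=1, rank=3}: owner is Eve, fails the rule → No.
{owner=Dee, pile=2, rank=5}: owner is Dee, fails the rule → No.
{owner=Ada, pile=2, rank=13}: owner is Ada, fails the rule → No.

Yes, No, No, No, No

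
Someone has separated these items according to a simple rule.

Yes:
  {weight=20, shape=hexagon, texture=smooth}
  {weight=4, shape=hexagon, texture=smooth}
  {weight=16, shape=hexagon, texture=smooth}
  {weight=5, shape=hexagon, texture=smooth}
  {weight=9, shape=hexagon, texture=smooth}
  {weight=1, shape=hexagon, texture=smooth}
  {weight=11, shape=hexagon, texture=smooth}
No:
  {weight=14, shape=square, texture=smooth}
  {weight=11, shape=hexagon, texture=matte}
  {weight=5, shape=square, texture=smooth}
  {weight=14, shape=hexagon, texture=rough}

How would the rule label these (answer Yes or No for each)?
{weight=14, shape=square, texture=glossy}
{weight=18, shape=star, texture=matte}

All 'Yes' examples share one property — texture is smooth AND shape is hexagon — and every 'No' example lacks it.

No, No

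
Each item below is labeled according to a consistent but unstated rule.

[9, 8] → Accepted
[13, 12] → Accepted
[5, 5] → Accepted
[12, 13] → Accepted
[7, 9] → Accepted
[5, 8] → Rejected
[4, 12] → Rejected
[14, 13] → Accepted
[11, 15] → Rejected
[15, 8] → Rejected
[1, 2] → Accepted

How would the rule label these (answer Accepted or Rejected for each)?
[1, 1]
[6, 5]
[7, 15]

Accepted, Accepted, Rejected

The common property of the 'Accepted' items is: |first − second| ≤ 2. No 'Rejected' item has it.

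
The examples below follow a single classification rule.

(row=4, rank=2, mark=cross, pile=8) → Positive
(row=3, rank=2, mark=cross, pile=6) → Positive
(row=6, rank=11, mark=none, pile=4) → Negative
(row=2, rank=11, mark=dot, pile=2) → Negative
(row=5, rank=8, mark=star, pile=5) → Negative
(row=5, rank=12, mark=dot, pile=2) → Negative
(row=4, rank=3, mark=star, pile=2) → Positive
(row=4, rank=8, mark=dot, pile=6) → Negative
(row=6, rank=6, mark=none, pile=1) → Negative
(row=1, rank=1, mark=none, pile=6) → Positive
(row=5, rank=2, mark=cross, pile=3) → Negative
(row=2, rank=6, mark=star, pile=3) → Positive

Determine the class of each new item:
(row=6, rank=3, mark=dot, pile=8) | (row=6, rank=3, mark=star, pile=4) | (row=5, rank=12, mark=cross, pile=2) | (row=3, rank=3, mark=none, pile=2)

Negative, Negative, Negative, Positive

All 'Positive' examples share one property — rank ≤ 6 AND row ≤ 4 — and every 'Negative' example lacks it.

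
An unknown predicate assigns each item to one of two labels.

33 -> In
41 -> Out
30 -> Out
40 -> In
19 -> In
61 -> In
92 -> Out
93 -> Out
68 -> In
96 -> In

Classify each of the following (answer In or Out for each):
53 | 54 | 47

The simplest hypothesis consistent with all the labels is: ≡ 5 (mod 7).
53 → 53 mod 7 = 4 → Out.
54 → 54 mod 7 = 5 → In.
47 → 47 mod 7 = 5 → In.

Out, In, In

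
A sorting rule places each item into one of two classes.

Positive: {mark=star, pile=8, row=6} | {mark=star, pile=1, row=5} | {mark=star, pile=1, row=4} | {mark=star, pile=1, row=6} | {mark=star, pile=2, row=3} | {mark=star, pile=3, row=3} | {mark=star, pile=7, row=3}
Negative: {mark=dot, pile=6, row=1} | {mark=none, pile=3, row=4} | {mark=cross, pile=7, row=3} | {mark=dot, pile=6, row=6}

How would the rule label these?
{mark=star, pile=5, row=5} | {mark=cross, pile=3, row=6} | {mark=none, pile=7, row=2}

The distinguishing property — mark is star — holds for all the 'Positive' cases and none of the 'Negative' cases.
{mark=star, pile=5, row=5} → mark is star → Positive. {mark=cross, pile=3, row=6} → mark is cross → Negative. {mark=none, pile=7, row=2} → mark is none → Negative.

Positive, Negative, Negative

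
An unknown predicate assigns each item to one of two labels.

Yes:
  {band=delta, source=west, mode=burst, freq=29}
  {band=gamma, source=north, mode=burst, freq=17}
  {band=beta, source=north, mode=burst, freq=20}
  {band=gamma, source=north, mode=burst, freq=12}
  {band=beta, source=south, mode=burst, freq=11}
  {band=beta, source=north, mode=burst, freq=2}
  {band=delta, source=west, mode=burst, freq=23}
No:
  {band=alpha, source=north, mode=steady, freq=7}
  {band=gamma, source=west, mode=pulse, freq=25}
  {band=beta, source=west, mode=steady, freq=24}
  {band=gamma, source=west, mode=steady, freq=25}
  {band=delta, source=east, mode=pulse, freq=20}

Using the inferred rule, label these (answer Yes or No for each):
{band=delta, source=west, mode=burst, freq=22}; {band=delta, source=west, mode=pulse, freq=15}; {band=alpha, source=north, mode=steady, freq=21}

Every 'Yes' example satisfies: mode is burst. None of the 'No' examples do.
{band=delta, source=west, mode=burst, freq=22}: Yes (mode is burst). {band=delta, source=west, mode=pulse, freq=15}: No (mode is pulse). {band=alpha, source=north, mode=steady, freq=21}: No (mode is steady).

Yes, No, No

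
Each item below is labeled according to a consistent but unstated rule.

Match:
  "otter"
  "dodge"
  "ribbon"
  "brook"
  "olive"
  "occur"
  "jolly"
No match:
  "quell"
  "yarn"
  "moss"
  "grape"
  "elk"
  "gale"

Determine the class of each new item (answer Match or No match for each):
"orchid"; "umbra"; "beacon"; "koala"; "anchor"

Match, No match, Match, Match, Match

One predicate separates the groups cleanly: length ≥ 5 AND contains 'o'.
"orchid": Match (length 6, has 'o').
"umbra": No match (length 5, no 'o').
"beacon": Match (length 6, has 'o').
"koala": Match (length 5, has 'o').
"anchor": Match (length 6, has 'o').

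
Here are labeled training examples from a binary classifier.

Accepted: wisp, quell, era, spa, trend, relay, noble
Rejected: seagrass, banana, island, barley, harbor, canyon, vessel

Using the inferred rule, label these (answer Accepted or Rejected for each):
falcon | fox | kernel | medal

Rejected, Accepted, Rejected, Accepted

A rule that fits every label: length ≤ 5 — true of each 'Accepted' example, false of each 'Rejected' one.
Rejected: falcon, since length 6.
Accepted: fox, since length 3.
Rejected: kernel, since length 6.
Accepted: medal, since length 5.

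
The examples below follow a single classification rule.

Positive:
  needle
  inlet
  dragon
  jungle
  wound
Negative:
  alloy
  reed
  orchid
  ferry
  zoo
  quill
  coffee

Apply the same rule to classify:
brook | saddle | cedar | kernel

Checking candidate rules against both groups, what survives is: contains 'n'.
brook: Negative (no 'n').
saddle: Negative (no 'n').
cedar: Negative (no 'n').
kernel: Positive (has 'n').

Negative, Negative, Negative, Positive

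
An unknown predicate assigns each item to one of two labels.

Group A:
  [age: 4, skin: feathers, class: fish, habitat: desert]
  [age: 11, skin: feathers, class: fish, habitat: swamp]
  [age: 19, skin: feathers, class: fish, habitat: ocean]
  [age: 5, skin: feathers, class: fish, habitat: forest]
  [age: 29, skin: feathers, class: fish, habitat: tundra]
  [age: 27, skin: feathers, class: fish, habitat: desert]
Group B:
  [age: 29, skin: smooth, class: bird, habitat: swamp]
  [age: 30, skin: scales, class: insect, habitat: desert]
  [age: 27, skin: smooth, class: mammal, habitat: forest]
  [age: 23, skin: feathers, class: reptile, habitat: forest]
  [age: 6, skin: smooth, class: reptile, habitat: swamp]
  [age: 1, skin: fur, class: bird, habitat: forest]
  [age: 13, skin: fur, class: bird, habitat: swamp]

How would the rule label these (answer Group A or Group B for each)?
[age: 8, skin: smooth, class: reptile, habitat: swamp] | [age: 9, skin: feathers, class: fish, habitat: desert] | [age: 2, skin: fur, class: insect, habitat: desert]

Group B, Group A, Group B

The rule appears to be: class is fish.
Group B: [age: 8, skin: smooth, class: reptile, habitat: swamp], since class is reptile. Group A: [age: 9, skin: feathers, class: fish, habitat: desert], since class is fish. Group B: [age: 2, skin: fur, class: insect, habitat: desert], since class is insect.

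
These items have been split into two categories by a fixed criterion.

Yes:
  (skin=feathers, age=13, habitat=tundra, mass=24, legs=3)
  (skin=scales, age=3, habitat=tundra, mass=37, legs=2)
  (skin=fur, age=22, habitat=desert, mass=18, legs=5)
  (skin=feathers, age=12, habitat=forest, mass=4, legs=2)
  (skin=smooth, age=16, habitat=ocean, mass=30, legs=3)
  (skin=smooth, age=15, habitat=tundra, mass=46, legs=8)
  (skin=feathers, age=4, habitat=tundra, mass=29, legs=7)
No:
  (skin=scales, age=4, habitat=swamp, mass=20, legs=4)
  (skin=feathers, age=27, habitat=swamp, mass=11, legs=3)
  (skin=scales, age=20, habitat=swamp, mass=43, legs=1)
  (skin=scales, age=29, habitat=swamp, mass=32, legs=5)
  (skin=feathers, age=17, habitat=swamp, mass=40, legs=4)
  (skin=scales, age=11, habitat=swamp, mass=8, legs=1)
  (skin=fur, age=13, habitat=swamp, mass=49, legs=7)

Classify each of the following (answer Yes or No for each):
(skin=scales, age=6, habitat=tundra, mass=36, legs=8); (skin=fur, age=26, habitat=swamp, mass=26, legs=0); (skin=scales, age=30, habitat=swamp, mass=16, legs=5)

Yes, No, No

Every 'Yes' example satisfies: habitat is not swamp. None of the 'No' examples do.
Yes: (skin=scales, age=6, habitat=tundra, mass=36, legs=8), since habitat is tundra.
No: (skin=fur, age=26, habitat=swamp, mass=26, legs=0), since habitat is swamp.
No: (skin=scales, age=30, habitat=swamp, mass=16, legs=5), since habitat is swamp.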